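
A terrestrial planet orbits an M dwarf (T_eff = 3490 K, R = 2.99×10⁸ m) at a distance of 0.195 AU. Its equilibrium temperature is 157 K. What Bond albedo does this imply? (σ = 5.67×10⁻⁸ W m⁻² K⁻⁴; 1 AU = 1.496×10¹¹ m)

A ≈ 0.84

d = 0.195 AU = 2.92×10¹⁰ m.
L = 4πR_⋆²σT_⋆⁴ = 4π(2.99×10⁸)² × 5.67×10⁻⁸ × (3490)⁴ = 9.45×10²⁴ W.
S = L/(4πd²) = 884 W m⁻².
From T_eq⁴ = S(1−A)/(4σ): 1−A = 4σT_eq⁴/S.
1−A = 4 × 5.67×10⁻⁸ × (157)⁴ / 884 = 0.156.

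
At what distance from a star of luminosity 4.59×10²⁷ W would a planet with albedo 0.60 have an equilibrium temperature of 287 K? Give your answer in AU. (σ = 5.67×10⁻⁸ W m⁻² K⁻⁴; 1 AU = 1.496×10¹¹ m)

d ≈ 2.06 AU

From T_eq⁴ = L(1−A)/(16πσd²): d = √[L(1−A)/(16πσT_eq⁴)].
d = √[4.59×10²⁷ × 0.40 / (16π × 5.67×10⁻⁸ × (287)⁴)] = 3.08×10¹¹ m = 2.06 AU.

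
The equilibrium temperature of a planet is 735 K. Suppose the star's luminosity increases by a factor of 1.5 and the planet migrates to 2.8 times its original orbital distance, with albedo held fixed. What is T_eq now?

T_eq ∝ L^(1/4) · d^(−1/2).
T′ = 735 × 1.5^(1/4) / 2.8^(1/2) = 486 K.

T_eq ≈ 486 K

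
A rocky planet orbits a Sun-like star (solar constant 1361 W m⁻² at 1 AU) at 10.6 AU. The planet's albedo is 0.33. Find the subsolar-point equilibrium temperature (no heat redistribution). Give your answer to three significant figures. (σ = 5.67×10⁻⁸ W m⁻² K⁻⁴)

Flux at 10.6 AU: S = 1361/10.6² = 12.1 W m⁻².
At the subsolar point the surface absorbs S(1−A) and emits σT⁴ per unit area — no factor of 4, since only the local patch is in balance.
T = [12.1 × 0.67 / 5.67×10⁻⁸]^(1/4) = (1.43×10⁸)^(1/4) = 109 K.

T_ss ≈ 109 K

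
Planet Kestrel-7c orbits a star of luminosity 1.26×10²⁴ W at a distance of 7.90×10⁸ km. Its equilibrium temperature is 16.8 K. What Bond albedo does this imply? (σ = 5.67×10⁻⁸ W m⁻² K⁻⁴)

A ≈ 0.89

d = 7.90×10⁸ km = 7.90×10¹¹ m.
Flux: S = L/(4πd²) = 1.26×10²⁴/(4π×(7.90×10¹¹)²) = 0.161 W m⁻².
From T_eq⁴ = S(1−A)/(4σ): 1−A = 4σT_eq⁴/S.
1−A = 4 × 5.67×10⁻⁸ × (16.8)⁴ / 0.161 = 0.112.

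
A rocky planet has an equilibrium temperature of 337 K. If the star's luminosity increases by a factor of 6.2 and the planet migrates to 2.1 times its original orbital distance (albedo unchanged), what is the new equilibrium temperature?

T_eq ∝ L^(1/4) · d^(−1/2).
T′ = 337 × 6.2^(1/4) / 2.1^(1/2) = 367 K.

T_eq ≈ 367 K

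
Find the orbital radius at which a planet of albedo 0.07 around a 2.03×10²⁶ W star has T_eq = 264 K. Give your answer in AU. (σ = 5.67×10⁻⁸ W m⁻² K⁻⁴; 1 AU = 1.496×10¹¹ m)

d ≈ 0.781 AU

From T_eq⁴ = L(1−A)/(16πσd²): d = √[L(1−A)/(16πσT_eq⁴)].
d = √[2.03×10²⁶ × 0.93 / (16π × 5.67×10⁻⁸ × (264)⁴)] = 1.17×10¹¹ m = 0.781 AU.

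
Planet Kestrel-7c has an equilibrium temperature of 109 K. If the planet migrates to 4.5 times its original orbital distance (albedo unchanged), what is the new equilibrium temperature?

T_eq ≈ 51.4 K

T_eq ∝ L^(1/4) · d^(−1/2).
T′ = 109 / 4.5^(1/2) = 51.4 K.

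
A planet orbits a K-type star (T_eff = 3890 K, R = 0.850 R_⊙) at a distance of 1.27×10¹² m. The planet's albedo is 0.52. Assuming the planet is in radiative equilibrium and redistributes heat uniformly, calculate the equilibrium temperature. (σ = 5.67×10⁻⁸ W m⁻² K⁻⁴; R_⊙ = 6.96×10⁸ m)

T_eq ≈ 49.4 K

R_⋆ = 0.850 × 6.96×10⁸ = 5.92×10⁸ m.
L = 4πR_⋆²σT_⋆⁴ = 4π(5.92×10⁸)² × 5.67×10⁻⁸ × (3890)⁴ = 5.71×10²⁵ W.
S = L/(4πd²) = 2.82 W m⁻².
Energy balance: absorbed = emitted ⇒ πR²·S(1−A) = 4πR²·σT_eq⁴, so T_eq⁴ = S(1−A)/(4σ).
T_eq = [2.82 × 0.48 / (4 × 5.67×10⁻⁸)]^(1/4) = (5.96×10⁶)^(1/4) = 49.4 K.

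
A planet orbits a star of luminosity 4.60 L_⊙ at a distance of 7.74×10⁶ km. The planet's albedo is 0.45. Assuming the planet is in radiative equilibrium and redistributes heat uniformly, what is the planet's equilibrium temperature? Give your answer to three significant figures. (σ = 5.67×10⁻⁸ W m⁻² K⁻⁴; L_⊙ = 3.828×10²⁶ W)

d = 7.74×10⁶ km = 7.74×10⁹ m.
L = 4.60 × 3.828×10²⁶ = 1.76×10²⁷ W.
Flux: S = L/(4πd²) = 1.76×10²⁷/(4π×(7.74×10⁹)²) = 2.34×10⁶ W m⁻².
Energy balance: absorbed = emitted ⇒ πR²·S(1−A) = 4πR²·σT_eq⁴, so T_eq⁴ = S(1−A)/(4σ).
T_eq = [2.34×10⁶ × 0.55 / (4 × 5.67×10⁻⁸)]^(1/4) = (5.67×10¹²)^(1/4) = 1540 K.

T_eq ≈ 1540 K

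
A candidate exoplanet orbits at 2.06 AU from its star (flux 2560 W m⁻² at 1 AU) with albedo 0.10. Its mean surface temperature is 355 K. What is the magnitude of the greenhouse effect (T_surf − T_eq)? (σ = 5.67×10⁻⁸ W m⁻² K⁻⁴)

S = 2560/2.06² = 603.3 W m⁻².
T_eq = [S(1−A)/(4σ)]^(1/4) = [603.3×0.90/(4×5.67×10⁻⁸)]^(1/4) = 221.2 K.
ΔT = T_surf − T_eq = 355 − 221.2.

ΔT ≈ 133.8 K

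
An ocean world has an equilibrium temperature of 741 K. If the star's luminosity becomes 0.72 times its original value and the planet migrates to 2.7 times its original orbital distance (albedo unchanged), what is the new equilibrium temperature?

T_eq ≈ 415 K

T_eq ∝ L^(1/4) · d^(−1/2).
T′ = 741 × 0.72^(1/4) / 2.7^(1/2) = 415 K.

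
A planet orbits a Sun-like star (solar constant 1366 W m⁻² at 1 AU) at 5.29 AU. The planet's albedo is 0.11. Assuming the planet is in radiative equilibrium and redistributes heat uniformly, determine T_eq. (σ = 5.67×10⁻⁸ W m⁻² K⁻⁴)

T_eq ≈ 118 K

Flux at 5.29 AU: S = 1366/5.29² = 48.8 W m⁻².
Energy balance: absorbed = emitted ⇒ πR²·S(1−A) = 4πR²·σT_eq⁴, so T_eq⁴ = S(1−A)/(4σ).
T_eq = [48.8 × 0.89 / (4 × 5.67×10⁻⁸)]^(1/4) = (1.92×10⁸)^(1/4) = 118 K.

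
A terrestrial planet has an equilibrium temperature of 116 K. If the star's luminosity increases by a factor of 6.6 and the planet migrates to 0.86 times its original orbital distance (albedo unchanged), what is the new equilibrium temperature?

T_eq ∝ L^(1/4) · d^(−1/2).
T′ = 116 × 6.6^(1/4) / 0.86^(1/2) = 200 K.

T_eq ≈ 200 K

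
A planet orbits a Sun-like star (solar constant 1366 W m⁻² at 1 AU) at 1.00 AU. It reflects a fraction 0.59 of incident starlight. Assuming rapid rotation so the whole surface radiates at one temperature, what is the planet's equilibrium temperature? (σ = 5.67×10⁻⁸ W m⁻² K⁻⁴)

T_eq ≈ 223 K

Flux at 1.00 AU: S = 1366/1.00² = 1370 W m⁻².
Energy balance: absorbed = emitted ⇒ πR²·S(1−A) = 4πR²·σT_eq⁴, so T_eq⁴ = S(1−A)/(4σ).
T_eq = [1370 × 0.41 / (4 × 5.67×10⁻⁸)]^(1/4) = (2.47×10⁹)^(1/4) = 223 K.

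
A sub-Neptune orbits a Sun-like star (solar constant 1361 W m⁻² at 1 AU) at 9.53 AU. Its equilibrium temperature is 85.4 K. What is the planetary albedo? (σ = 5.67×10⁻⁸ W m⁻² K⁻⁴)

A ≈ 0.19

Flux at 9.53 AU: S = 1361/9.53² = 15.0 W m⁻².
From T_eq⁴ = S(1−A)/(4σ): 1−A = 4σT_eq⁴/S.
1−A = 4 × 5.67×10⁻⁸ × (85.4)⁴ / 15.0 = 0.805.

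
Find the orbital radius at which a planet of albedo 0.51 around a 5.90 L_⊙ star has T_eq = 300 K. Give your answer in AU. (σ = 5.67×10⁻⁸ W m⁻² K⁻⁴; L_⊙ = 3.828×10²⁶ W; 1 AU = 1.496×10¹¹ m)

L = 5.90 × 3.828×10²⁶ = 2.26×10²⁷ W.
From T_eq⁴ = L(1−A)/(16πσd²): d = √[L(1−A)/(16πσT_eq⁴)].
d = √[2.26×10²⁷ × 0.49 / (16π × 5.67×10⁻⁸ × (300)⁴)] = 2.19×10¹¹ m = 1.46 AU.

d ≈ 1.46 AU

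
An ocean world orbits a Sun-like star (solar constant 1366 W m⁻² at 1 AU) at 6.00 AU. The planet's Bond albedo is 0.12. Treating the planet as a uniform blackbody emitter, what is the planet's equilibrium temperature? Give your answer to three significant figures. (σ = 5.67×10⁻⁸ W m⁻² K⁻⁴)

T_eq ≈ 110 K

Flux at 6.00 AU: S = 1366/6.00² = 37.9 W m⁻².
Energy balance: absorbed = emitted ⇒ πR²·S(1−A) = 4πR²·σT_eq⁴, so T_eq⁴ = S(1−A)/(4σ).
T_eq = [37.9 × 0.88 / (4 × 5.67×10⁻⁸)]^(1/4) = (1.47×10⁸)^(1/4) = 110 K.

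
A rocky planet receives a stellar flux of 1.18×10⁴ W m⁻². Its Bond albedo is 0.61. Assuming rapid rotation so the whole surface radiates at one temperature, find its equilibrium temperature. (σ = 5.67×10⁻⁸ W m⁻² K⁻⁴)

Energy balance: absorbed = emitted ⇒ πR²·S(1−A) = 4πR²·σT_eq⁴, so T_eq⁴ = S(1−A)/(4σ).
T_eq = [1.18×10⁴ × 0.39 / (4 × 5.67×10⁻⁸)]^(1/4) = (2.03×10¹⁰)^(1/4) = 377 K.

T_eq ≈ 377 K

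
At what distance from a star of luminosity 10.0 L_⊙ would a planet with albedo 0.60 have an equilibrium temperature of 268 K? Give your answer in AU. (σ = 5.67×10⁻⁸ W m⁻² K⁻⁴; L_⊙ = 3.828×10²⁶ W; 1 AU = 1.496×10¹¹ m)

L = 10.0 × 3.828×10²⁶ = 3.83×10²⁷ W.
From T_eq⁴ = L(1−A)/(16πσd²): d = √[L(1−A)/(16πσT_eq⁴)].
d = √[3.83×10²⁷ × 0.40 / (16π × 5.67×10⁻⁸ × (268)⁴)] = 3.23×10¹¹ m = 2.16 AU.

d ≈ 2.16 AU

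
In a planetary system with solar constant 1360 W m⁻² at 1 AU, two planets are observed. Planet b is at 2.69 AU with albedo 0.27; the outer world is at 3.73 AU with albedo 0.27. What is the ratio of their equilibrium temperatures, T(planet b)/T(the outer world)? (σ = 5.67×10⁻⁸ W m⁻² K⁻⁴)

T_eq = [S₀(1−A)/(4σd²)]^(1/4), so T ∝ (1−A)^(1/4) / √d.
T₁ = [1360×0.73/(4×5.67×10⁻⁸×2.69²)]^(1/4) = 156.83 K.
T₂ = [1360×0.73/(4×5.67×10⁻⁸×3.73²)]^(1/4) = 133.18 K.

T₁/T₂ ≈ 1.178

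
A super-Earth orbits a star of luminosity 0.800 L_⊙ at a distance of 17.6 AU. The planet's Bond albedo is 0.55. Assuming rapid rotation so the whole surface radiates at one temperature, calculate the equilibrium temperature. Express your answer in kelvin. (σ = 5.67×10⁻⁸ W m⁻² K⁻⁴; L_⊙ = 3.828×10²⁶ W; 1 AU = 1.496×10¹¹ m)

T_eq ≈ 51.4 K

d = 17.6 AU = 2.63×10¹² m.
L = 0.800 × 3.828×10²⁶ = 3.06×10²⁶ W.
Flux: S = L/(4πd²) = 3.06×10²⁶/(4π×(2.63×10¹²)²) = 3.52 W m⁻².
Energy balance: absorbed = emitted ⇒ πR²·S(1−A) = 4πR²·σT_eq⁴, so T_eq⁴ = S(1−A)/(4σ).
T_eq = [3.52 × 0.45 / (4 × 5.67×10⁻⁸)]^(1/4) = (6.97×10⁶)^(1/4) = 51.4 K.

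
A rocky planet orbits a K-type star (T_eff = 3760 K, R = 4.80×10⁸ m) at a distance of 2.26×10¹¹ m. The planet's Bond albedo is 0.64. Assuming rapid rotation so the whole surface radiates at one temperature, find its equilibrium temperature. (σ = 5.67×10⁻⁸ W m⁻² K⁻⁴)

L = 4πR_⋆²σT_⋆⁴ = 4π(4.80×10⁸)² × 5.67×10⁻⁸ × (3760)⁴ = 3.28×10²⁵ W.
S = L/(4πd²) = 51.1 W m⁻².
Energy balance: absorbed = emitted ⇒ πR²·S(1−A) = 4πR²·σT_eq⁴, so T_eq⁴ = S(1−A)/(4σ).
T_eq = [51.1 × 0.36 / (4 × 5.67×10⁻⁸)]^(1/4) = (8.11×10⁷)^(1/4) = 94.9 K.

T_eq ≈ 94.9 K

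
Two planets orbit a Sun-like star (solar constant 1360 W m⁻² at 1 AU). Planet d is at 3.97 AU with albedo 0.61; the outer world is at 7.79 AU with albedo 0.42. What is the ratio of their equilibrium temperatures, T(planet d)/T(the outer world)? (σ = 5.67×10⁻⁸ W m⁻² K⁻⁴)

T_eq = [S₀(1−A)/(4σd²)]^(1/4), so T ∝ (1−A)^(1/4) / √d.
T₁ = [1360×0.39/(4×5.67×10⁻⁸×3.97²)]^(1/4) = 110.37 K.
T₂ = [1360×0.58/(4×5.67×10⁻⁸×7.79²)]^(1/4) = 87.01 K.

T₁/T₂ ≈ 1.268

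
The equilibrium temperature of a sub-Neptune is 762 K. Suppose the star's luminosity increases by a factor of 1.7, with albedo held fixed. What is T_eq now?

T_eq ≈ 870 K

T_eq ∝ L^(1/4) · d^(−1/2).
T′ = 762 × 1.7^(1/4) = 870 K.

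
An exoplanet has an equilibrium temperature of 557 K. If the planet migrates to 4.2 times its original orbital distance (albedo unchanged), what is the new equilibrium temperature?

T_eq ≈ 272 K

T_eq ∝ L^(1/4) · d^(−1/2).
T′ = 557 / 4.2^(1/2) = 272 K.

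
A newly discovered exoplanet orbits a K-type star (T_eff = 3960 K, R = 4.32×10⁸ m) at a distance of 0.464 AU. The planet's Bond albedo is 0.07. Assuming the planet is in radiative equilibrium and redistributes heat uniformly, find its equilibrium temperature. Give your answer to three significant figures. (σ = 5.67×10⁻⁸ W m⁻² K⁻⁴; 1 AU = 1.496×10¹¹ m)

d = 0.464 AU = 6.94×10¹⁰ m.
L = 4πR_⋆²σT_⋆⁴ = 4π(4.32×10⁸)² × 5.67×10⁻⁸ × (3960)⁴ = 3.27×10²⁵ W.
S = L/(4πd²) = 540 W m⁻².
Energy balance: absorbed = emitted ⇒ πR²·S(1−A) = 4πR²·σT_eq⁴, so T_eq⁴ = S(1−A)/(4σ).
T_eq = [540 × 0.93 / (4 × 5.67×10⁻⁸)]^(1/4) = (2.21×10⁹)^(1/4) = 217 K.

T_eq ≈ 217 K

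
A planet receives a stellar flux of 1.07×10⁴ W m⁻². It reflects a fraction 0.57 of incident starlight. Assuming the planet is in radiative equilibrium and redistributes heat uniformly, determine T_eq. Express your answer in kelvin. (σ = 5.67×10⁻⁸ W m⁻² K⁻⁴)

T_eq ≈ 377 K

Energy balance: absorbed = emitted ⇒ πR²·S(1−A) = 4πR²·σT_eq⁴, so T_eq⁴ = S(1−A)/(4σ).
T_eq = [1.07×10⁴ × 0.43 / (4 × 5.67×10⁻⁸)]^(1/4) = (2.03×10¹⁰)^(1/4) = 377 K.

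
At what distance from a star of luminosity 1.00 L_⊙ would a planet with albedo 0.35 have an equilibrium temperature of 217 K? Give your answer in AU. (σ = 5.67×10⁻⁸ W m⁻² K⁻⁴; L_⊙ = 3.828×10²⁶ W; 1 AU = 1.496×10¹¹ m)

L = 1.00 × 3.828×10²⁶ = 3.83×10²⁶ W.
From T_eq⁴ = L(1−A)/(16πσd²): d = √[L(1−A)/(16πσT_eq⁴)].
d = √[3.83×10²⁶ × 0.65 / (16π × 5.67×10⁻⁸ × (217)⁴)] = 1.98×10¹¹ m = 1.33 AU.

d ≈ 1.33 AU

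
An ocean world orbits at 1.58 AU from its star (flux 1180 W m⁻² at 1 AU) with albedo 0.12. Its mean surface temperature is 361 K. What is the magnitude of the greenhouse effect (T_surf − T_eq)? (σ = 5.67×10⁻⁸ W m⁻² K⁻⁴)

ΔT ≈ 154.1 K

S = 1180/1.58² = 472.7 W m⁻².
T_eq = [S(1−A)/(4σ)]^(1/4) = [472.7×0.88/(4×5.67×10⁻⁸)]^(1/4) = 206.9 K.
ΔT = T_surf − T_eq = 361 − 206.9.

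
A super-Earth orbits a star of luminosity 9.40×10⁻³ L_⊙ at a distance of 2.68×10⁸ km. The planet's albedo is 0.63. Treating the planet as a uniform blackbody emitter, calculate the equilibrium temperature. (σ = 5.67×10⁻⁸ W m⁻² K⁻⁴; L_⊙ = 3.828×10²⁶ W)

T_eq ≈ 50.5 K

d = 2.68×10⁸ km = 2.68×10¹¹ m.
L = 9.40×10⁻³ × 3.828×10²⁶ = 3.60×10²⁴ W.
Flux: S = L/(4πd²) = 3.60×10²⁴/(4π×(2.68×10¹¹)²) = 3.99 W m⁻².
Energy balance: absorbed = emitted ⇒ πR²·S(1−A) = 4πR²·σT_eq⁴, so T_eq⁴ = S(1−A)/(4σ).
T_eq = [3.99 × 0.37 / (4 × 5.67×10⁻⁸)]^(1/4) = (6.50×10⁶)^(1/4) = 50.5 K.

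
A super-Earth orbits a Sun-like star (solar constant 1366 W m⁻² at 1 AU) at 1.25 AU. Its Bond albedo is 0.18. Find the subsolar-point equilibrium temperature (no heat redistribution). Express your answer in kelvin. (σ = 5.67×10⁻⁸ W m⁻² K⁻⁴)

T_ss ≈ 335 K

Flux at 1.25 AU: S = 1366/1.25² = 874 W m⁻².
At the subsolar point the surface absorbs S(1−A) and emits σT⁴ per unit area — no factor of 4, since only the local patch is in balance.
T = [874 × 0.82 / 5.67×10⁻⁸]^(1/4) = (1.26×10¹⁰)^(1/4) = 335 K.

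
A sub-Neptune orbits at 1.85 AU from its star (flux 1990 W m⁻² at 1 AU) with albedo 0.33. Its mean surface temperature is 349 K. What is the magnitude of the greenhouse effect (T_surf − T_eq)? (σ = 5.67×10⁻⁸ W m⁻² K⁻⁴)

ΔT ≈ 145.4 K

S = 1990/1.85² = 581.4 W m⁻².
T_eq = [S(1−A)/(4σ)]^(1/4) = [581.4×0.67/(4×5.67×10⁻⁸)]^(1/4) = 203.6 K.
ΔT = T_surf − T_eq = 349 − 203.6.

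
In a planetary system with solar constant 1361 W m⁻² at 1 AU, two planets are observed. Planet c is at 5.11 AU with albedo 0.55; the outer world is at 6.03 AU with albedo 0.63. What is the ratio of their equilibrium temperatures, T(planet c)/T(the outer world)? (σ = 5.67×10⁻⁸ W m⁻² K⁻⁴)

T_eq = [S₀(1−A)/(4σd²)]^(1/4), so T ∝ (1−A)^(1/4) / √d.
T₁ = [1361×0.45/(4×5.67×10⁻⁸×5.11²)]^(1/4) = 100.84 K.
T₂ = [1361×0.37/(4×5.67×10⁻⁸×6.03²)]^(1/4) = 88.40 K.

T₁/T₂ ≈ 1.141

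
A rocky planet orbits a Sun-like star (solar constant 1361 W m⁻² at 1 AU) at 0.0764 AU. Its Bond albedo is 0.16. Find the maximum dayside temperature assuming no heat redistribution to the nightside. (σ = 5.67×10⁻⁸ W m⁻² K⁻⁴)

T_ss ≈ 1360 K

Flux at 0.0764 AU: S = 1361/0.0764² = 2.33×10⁵ W m⁻².
With no redistribution each surface element balances locally: S(1−A) = σT⁴.
T = [2.33×10⁵ × 0.84 / 5.67×10⁻⁸]^(1/4) = (3.45×10¹²)^(1/4) = 1360 K.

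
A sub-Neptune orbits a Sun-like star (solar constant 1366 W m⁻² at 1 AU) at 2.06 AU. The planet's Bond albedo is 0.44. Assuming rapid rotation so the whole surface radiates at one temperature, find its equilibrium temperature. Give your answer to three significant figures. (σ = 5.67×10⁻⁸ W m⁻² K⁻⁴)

T_eq ≈ 168 K

Flux at 2.06 AU: S = 1366/2.06² = 322 W m⁻².
Energy balance: absorbed = emitted ⇒ πR²·S(1−A) = 4πR²·σT_eq⁴, so T_eq⁴ = S(1−A)/(4σ).
T_eq = [322 × 0.56 / (4 × 5.67×10⁻⁸)]^(1/4) = (7.95×10⁸)^(1/4) = 168 K.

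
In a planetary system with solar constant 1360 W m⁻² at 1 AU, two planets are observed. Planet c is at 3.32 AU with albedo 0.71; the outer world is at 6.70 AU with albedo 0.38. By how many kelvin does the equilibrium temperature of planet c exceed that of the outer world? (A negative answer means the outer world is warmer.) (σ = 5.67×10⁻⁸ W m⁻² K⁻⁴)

ΔT ≈ 16.7 K

T_eq = [S₀(1−A)/(4σd²)]^(1/4), so T ∝ (1−A)^(1/4) / √d.
T₁ = [1360×0.29/(4×5.67×10⁻⁸×3.32²)]^(1/4) = 112.07 K.
T₂ = [1360×0.62/(4×5.67×10⁻⁸×6.70²)]^(1/4) = 95.40 K.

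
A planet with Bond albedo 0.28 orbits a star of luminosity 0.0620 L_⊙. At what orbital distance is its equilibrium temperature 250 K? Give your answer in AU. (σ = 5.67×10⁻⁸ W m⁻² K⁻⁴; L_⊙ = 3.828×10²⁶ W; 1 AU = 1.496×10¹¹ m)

d ≈ 0.262 AU

L = 0.0620 × 3.828×10²⁶ = 2.37×10²⁵ W.
From T_eq⁴ = L(1−A)/(16πσd²): d = √[L(1−A)/(16πσT_eq⁴)].
d = √[2.37×10²⁵ × 0.72 / (16π × 5.67×10⁻⁸ × (250)⁴)] = 3.92×10¹⁰ m = 0.262 AU.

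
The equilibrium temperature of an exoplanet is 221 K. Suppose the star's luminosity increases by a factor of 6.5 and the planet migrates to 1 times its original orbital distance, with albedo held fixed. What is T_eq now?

T_eq ≈ 353 K

T_eq ∝ L^(1/4) · d^(−1/2).
T′ = 221 × 6.5^(1/4) / 1^(1/2) = 353 K.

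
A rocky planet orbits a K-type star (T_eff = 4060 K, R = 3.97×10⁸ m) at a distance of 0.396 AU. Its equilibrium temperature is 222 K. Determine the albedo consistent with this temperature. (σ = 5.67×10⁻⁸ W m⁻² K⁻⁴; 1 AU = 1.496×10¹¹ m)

d = 0.396 AU = 5.92×10¹⁰ m.
L = 4πR_⋆²σT_⋆⁴ = 4π(3.97×10⁸)² × 5.67×10⁻⁸ × (4060)⁴ = 3.05×10²⁵ W.
S = L/(4πd²) = 692 W m⁻².
From T_eq⁴ = S(1−A)/(4σ): 1−A = 4σT_eq⁴/S.
1−A = 4 × 5.67×10⁻⁸ × (222)⁴ / 692 = 0.796.

A ≈ 0.20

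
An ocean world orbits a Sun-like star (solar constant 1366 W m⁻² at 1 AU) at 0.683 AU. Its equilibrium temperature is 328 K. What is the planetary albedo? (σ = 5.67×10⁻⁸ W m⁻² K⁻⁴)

Flux at 0.683 AU: S = 1366/0.683² = 2930 W m⁻².
From T_eq⁴ = S(1−A)/(4σ): 1−A = 4σT_eq⁴/S.
1−A = 4 × 5.67×10⁻⁸ × (328)⁴ / 2930 = 0.896.

A ≈ 0.10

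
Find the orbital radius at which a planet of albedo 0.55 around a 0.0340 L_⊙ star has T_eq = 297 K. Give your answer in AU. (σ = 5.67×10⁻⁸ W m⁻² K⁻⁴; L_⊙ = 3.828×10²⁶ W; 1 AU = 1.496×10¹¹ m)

L = 0.0340 × 3.828×10²⁶ = 1.30×10²⁵ W.
From T_eq⁴ = L(1−A)/(16πσd²): d = √[L(1−A)/(16πσT_eq⁴)].
d = √[1.30×10²⁵ × 0.45 / (16π × 5.67×10⁻⁸ × (297)⁴)] = 1.63×10¹⁰ m = 0.109 AU.

d ≈ 0.109 AU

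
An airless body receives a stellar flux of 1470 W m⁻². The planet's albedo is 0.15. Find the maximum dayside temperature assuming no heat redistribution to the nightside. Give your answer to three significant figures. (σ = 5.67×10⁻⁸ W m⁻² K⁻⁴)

T_ss ≈ 385 K

With no redistribution each surface element balances locally: S(1−A) = σT⁴.
T = [1470 × 0.85 / 5.67×10⁻⁸]^(1/4) = (2.20×10¹⁰)^(1/4) = 385 K.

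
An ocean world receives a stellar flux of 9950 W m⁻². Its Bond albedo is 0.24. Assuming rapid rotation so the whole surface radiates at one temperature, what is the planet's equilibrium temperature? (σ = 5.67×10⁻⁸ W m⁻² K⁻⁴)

Energy balance: absorbed = emitted ⇒ πR²·S(1−A) = 4πR²·σT_eq⁴, so T_eq⁴ = S(1−A)/(4σ).
T_eq = [9950 × 0.76 / (4 × 5.67×10⁻⁸)]^(1/4) = (3.33×10¹⁰)^(1/4) = 427 K.

T_eq ≈ 427 K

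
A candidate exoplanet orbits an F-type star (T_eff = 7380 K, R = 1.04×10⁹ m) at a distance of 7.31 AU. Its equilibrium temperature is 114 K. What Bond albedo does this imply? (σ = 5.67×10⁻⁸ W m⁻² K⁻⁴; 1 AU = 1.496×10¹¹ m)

d = 7.31 AU = 1.09×10¹² m.
L = 4πR_⋆²σT_⋆⁴ = 4π(1.04×10⁹)² × 5.67×10⁻⁸ × (7380)⁴ = 2.29×10²⁷ W.
S = L/(4πd²) = 152 W m⁻².
From T_eq⁴ = S(1−A)/(4σ): 1−A = 4σT_eq⁴/S.
1−A = 4 × 5.67×10⁻⁸ × (114)⁴ / 152 = 0.252.

A ≈ 0.75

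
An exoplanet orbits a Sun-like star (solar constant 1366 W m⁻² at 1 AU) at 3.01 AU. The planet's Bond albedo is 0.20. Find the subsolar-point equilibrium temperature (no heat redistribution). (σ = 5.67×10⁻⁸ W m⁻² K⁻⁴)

T_ss ≈ 215 K

Flux at 3.01 AU: S = 1366/3.01² = 151 W m⁻².
At the subsolar point the surface absorbs S(1−A) and emits σT⁴ per unit area — no factor of 4, since only the local patch is in balance.
T = [151 × 0.80 / 5.67×10⁻⁸]^(1/4) = (2.13×10⁹)^(1/4) = 215 K.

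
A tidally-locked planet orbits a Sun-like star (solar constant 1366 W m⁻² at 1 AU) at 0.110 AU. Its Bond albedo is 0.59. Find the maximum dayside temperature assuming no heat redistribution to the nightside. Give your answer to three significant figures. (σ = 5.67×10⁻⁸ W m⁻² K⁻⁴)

T_ss ≈ 951 K

Flux at 0.110 AU: S = 1366/0.110² = 1.13×10⁵ W m⁻².
With no redistribution each surface element balances locally: S(1−A) = σT⁴.
T = [1.13×10⁵ × 0.41 / 5.67×10⁻⁸]^(1/4) = (8.16×10¹¹)^(1/4) = 951 K.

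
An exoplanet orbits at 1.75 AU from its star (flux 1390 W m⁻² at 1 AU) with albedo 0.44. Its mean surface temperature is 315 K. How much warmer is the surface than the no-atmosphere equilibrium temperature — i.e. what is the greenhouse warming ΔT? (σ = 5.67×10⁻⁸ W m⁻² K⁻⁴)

ΔT ≈ 132.0 K

S = 1390/1.75² = 453.9 W m⁻².
T_eq = [S(1−A)/(4σ)]^(1/4) = [453.9×0.56/(4×5.67×10⁻⁸)]^(1/4) = 183.0 K.
ΔT = T_surf − T_eq = 315 − 183.0.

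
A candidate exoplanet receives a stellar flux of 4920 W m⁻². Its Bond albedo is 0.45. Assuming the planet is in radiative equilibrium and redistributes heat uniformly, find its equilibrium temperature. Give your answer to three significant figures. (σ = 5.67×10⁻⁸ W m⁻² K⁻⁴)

T_eq ≈ 330 K

Energy balance: absorbed = emitted ⇒ πR²·S(1−A) = 4πR²·σT_eq⁴, so T_eq⁴ = S(1−A)/(4σ).
T_eq = [4920 × 0.55 / (4 × 5.67×10⁻⁸)]^(1/4) = (1.19×10¹⁰)^(1/4) = 330 K.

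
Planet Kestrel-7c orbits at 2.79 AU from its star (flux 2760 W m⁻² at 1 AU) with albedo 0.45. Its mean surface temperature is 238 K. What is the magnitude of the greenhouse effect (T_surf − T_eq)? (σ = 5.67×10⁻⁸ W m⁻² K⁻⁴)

S = 2760/2.79² = 354.6 W m⁻².
T_eq = [S(1−A)/(4σ)]^(1/4) = [354.6×0.55/(4×5.67×10⁻⁸)]^(1/4) = 171.2 K.
ΔT = T_surf − T_eq = 238 − 171.2.

ΔT ≈ 66.8 K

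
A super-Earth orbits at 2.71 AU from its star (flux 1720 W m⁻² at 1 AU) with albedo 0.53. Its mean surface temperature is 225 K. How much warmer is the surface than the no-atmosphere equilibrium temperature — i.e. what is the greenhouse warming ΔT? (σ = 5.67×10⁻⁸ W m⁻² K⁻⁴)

S = 1720/2.71² = 234.2 W m⁻².
T_eq = [S(1−A)/(4σ)]^(1/4) = [234.2×0.47/(4×5.67×10⁻⁸)]^(1/4) = 148.4 K.
ΔT = T_surf − T_eq = 225 − 148.4.

ΔT ≈ 76.6 K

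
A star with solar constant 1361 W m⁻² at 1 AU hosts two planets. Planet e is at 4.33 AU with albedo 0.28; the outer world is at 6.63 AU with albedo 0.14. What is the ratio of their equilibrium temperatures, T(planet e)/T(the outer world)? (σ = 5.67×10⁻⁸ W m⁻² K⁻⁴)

T_eq = [S₀(1−A)/(4σd²)]^(1/4), so T ∝ (1−A)^(1/4) / √d.
T₁ = [1361×0.72/(4×5.67×10⁻⁸×4.33²)]^(1/4) = 123.21 K.
T₂ = [1361×0.86/(4×5.67×10⁻⁸×6.63²)]^(1/4) = 104.09 K.

T₁/T₂ ≈ 1.184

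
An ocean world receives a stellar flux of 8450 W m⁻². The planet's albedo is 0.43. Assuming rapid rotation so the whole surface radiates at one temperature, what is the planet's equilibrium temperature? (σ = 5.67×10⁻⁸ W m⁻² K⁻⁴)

Energy balance: absorbed = emitted ⇒ πR²·S(1−A) = 4πR²·σT_eq⁴, so T_eq⁴ = S(1−A)/(4σ).
T_eq = [8450 × 0.57 / (4 × 5.67×10⁻⁸)]^(1/4) = (2.12×10¹⁰)^(1/4) = 382 K.

T_eq ≈ 382 K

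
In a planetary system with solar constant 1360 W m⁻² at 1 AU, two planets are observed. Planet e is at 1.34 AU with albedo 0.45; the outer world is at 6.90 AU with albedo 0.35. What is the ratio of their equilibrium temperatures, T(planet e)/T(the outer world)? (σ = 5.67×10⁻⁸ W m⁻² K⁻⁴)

T_eq = [S₀(1−A)/(4σd²)]^(1/4), so T ∝ (1−A)^(1/4) / √d.
T₁ = [1360×0.55/(4×5.67×10⁻⁸×1.34²)]^(1/4) = 207.02 K.
T₂ = [1360×0.65/(4×5.67×10⁻⁸×6.90²)]^(1/4) = 95.12 K.

T₁/T₂ ≈ 2.176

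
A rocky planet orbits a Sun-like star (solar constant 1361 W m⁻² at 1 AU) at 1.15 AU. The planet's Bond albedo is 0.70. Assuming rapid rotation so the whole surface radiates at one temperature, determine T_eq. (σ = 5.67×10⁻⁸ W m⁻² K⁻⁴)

Flux at 1.15 AU: S = 1361/1.15² = 1030 W m⁻².
Energy balance: absorbed = emitted ⇒ πR²·S(1−A) = 4πR²·σT_eq⁴, so T_eq⁴ = S(1−A)/(4σ).
T_eq = [1030 × 0.30 / (4 × 5.67×10⁻⁸)]^(1/4) = (1.36×10⁹)^(1/4) = 192 K.

T_eq ≈ 192 K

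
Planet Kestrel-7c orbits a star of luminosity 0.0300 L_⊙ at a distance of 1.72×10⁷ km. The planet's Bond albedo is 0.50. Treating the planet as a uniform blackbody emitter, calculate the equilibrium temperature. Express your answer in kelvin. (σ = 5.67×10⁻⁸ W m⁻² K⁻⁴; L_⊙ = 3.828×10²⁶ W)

d = 1.72×10⁷ km = 1.72×10¹⁰ m.
L = 0.0300 × 3.828×10²⁶ = 1.15×10²⁵ W.
Flux: S = L/(4πd²) = 1.15×10²⁵/(4π×(1.72×10¹⁰)²) = 3090 W m⁻².
Energy balance: absorbed = emitted ⇒ πR²·S(1−A) = 4πR²·σT_eq⁴, so T_eq⁴ = S(1−A)/(4σ).
T_eq = [3090 × 0.50 / (4 × 5.67×10⁻⁸)]^(1/4) = (6.81×10⁹)^(1/4) = 287 K.

T_eq ≈ 287 K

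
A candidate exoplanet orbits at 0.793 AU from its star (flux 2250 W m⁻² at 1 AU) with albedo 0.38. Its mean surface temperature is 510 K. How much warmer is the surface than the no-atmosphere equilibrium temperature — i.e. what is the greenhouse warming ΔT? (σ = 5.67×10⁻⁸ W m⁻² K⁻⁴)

S = 2250/0.793² = 3578 W m⁻².
T_eq = [S(1−A)/(4σ)]^(1/4) = [3578×0.62/(4×5.67×10⁻⁸)]^(1/4) = 314.5 K.
ΔT = T_surf − T_eq = 510 − 314.5.

ΔT ≈ 195.5 K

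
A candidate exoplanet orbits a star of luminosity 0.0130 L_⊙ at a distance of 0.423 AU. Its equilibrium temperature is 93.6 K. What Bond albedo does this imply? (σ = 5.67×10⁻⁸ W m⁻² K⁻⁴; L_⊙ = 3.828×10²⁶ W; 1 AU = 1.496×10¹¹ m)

A ≈ 0.82

d = 0.423 AU = 6.33×10¹⁰ m.
L = 0.0130 × 3.828×10²⁶ = 4.98×10²⁴ W.
Flux: S = L/(4πd²) = 4.98×10²⁴/(4π×(6.33×10¹⁰)²) = 98.9 W m⁻².
From T_eq⁴ = S(1−A)/(4σ): 1−A = 4σT_eq⁴/S.
1−A = 4 × 5.67×10⁻⁸ × (93.6)⁴ / 98.9 = 0.176.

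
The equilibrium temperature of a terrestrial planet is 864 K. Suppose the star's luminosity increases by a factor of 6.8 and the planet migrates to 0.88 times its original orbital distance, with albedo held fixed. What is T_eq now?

T_eq ∝ L^(1/4) · d^(−1/2).
T′ = 864 × 6.8^(1/4) / 0.88^(1/2) = 1490 K.

T_eq ≈ 1490 K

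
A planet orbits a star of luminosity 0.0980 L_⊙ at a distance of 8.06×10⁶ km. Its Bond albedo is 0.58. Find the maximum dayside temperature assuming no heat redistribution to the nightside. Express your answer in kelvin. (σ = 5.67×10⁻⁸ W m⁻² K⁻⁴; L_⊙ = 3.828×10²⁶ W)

T_ss ≈ 764 K

d = 8.06×10⁶ km = 8.06×10⁹ m.
L = 0.0980 × 3.828×10²⁶ = 3.75×10²⁵ W.
Flux: S = L/(4πd²) = 3.75×10²⁵/(4π×(8.06×10⁹)²) = 4.60×10⁴ W m⁻².
With no redistribution each surface element balances locally: S(1−A) = σT⁴.
T = [4.60×10⁴ × 0.42 / 5.67×10⁻⁸]^(1/4) = (3.40×10¹¹)^(1/4) = 764 K.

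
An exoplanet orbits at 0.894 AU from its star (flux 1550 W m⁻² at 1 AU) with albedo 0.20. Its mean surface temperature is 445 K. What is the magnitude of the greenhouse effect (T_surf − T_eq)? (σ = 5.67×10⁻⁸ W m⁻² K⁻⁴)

ΔT ≈ 157.4 K

S = 1550/0.894² = 1939 W m⁻².
T_eq = [S(1−A)/(4σ)]^(1/4) = [1939×0.80/(4×5.67×10⁻⁸)]^(1/4) = 287.6 K.
ΔT = T_surf − T_eq = 445 − 287.6.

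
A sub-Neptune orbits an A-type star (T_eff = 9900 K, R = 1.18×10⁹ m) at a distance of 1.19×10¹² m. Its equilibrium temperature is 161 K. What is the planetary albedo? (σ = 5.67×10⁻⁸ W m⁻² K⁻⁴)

L = 4πR_⋆²σT_⋆⁴ = 4π(1.18×10⁹)² × 5.67×10⁻⁸ × (9900)⁴ = 9.53×10²⁷ W.
S = L/(4πd²) = 536 W m⁻².
From T_eq⁴ = S(1−A)/(4σ): 1−A = 4σT_eq⁴/S.
1−A = 4 × 5.67×10⁻⁸ × (161)⁴ / 536 = 0.285.

A ≈ 0.72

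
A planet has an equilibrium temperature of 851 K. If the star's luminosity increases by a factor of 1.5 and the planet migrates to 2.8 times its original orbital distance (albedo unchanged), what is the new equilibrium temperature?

T_eq ∝ L^(1/4) · d^(−1/2).
T′ = 851 × 1.5^(1/4) / 2.8^(1/2) = 563 K.

T_eq ≈ 563 K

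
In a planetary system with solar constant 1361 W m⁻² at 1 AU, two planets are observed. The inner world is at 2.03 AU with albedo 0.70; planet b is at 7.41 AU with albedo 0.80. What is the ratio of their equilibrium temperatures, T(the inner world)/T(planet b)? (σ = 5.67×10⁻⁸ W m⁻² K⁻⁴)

T_eq = [S₀(1−A)/(4σd²)]^(1/4), so T ∝ (1−A)^(1/4) / √d.
T₁ = [1361×0.30/(4×5.67×10⁻⁸×2.03²)]^(1/4) = 144.57 K.
T₂ = [1361×0.20/(4×5.67×10⁻⁸×7.41²)]^(1/4) = 68.38 K.

T₁/T₂ ≈ 2.114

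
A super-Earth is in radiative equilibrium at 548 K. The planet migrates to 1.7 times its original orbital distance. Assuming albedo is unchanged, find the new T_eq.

T_eq ∝ L^(1/4) · d^(−1/2).
T′ = 548 / 1.7^(1/2) = 420 K.

T_eq ≈ 420 K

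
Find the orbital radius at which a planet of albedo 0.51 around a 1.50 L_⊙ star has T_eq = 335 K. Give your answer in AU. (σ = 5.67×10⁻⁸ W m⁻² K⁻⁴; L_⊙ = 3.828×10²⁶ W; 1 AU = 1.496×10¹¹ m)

d ≈ 0.592 AU

L = 1.50 × 3.828×10²⁶ = 5.74×10²⁶ W.
From T_eq⁴ = L(1−A)/(16πσd²): d = √[L(1−A)/(16πσT_eq⁴)].
d = √[5.74×10²⁶ × 0.49 / (16π × 5.67×10⁻⁸ × (335)⁴)] = 8.85×10¹⁰ m = 0.592 AU.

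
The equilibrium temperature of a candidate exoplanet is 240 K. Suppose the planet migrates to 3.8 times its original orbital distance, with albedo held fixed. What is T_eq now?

T_eq ∝ L^(1/4) · d^(−1/2).
T′ = 240 / 3.8^(1/2) = 123 K.

T_eq ≈ 123 K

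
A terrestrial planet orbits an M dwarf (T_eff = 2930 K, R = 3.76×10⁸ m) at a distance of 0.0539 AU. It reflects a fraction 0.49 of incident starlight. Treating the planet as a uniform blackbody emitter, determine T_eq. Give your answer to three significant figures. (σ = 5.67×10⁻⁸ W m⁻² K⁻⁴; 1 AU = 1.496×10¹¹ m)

d = 0.0539 AU = 8.06×10⁹ m.
L = 4πR_⋆²σT_⋆⁴ = 4π(3.76×10⁸)² × 5.67×10⁻⁸ × (2930)⁴ = 7.42×10²⁴ W.
S = L/(4πd²) = 9090 W m⁻².
Energy balance: absorbed = emitted ⇒ πR²·S(1−A) = 4πR²·σT_eq⁴, so T_eq⁴ = S(1−A)/(4σ).
T_eq = [9090 × 0.51 / (4 × 5.67×10⁻⁸)]^(1/4) = (2.04×10¹⁰)^(1/4) = 378 K.

T_eq ≈ 378 K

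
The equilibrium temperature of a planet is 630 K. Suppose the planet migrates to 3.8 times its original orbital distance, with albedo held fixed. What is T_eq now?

T_eq ∝ L^(1/4) · d^(−1/2).
T′ = 630 / 3.8^(1/2) = 323 K.

T_eq ≈ 323 K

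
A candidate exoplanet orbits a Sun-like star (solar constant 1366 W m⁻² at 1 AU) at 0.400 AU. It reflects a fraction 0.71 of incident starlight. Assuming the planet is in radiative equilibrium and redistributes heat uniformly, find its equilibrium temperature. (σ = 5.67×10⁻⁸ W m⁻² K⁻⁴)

T_eq ≈ 323 K

Flux at 0.400 AU: S = 1366/0.400² = 8540 W m⁻².
Energy balance: absorbed = emitted ⇒ πR²·S(1−A) = 4πR²·σT_eq⁴, so T_eq⁴ = S(1−A)/(4σ).
T_eq = [8540 × 0.29 / (4 × 5.67×10⁻⁸)]^(1/4) = (1.09×10¹⁰)^(1/4) = 323 K.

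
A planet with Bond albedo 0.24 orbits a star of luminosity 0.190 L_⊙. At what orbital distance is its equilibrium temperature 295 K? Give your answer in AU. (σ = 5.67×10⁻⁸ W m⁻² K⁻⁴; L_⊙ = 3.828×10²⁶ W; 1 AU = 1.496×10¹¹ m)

d ≈ 0.338 AU

L = 0.190 × 3.828×10²⁶ = 7.27×10²⁵ W.
From T_eq⁴ = L(1−A)/(16πσd²): d = √[L(1−A)/(16πσT_eq⁴)].
d = √[7.27×10²⁵ × 0.76 / (16π × 5.67×10⁻⁸ × (295)⁴)] = 5.06×10¹⁰ m = 0.338 AU.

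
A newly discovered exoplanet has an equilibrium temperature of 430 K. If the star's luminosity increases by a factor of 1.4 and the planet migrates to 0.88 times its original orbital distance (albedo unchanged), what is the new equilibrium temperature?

T_eq ≈ 499 K

T_eq ∝ L^(1/4) · d^(−1/2).
T′ = 430 × 1.4^(1/4) / 0.88^(1/2) = 499 K.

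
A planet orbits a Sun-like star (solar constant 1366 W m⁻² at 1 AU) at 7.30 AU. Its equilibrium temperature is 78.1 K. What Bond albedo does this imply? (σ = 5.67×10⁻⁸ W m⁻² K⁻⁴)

Flux at 7.30 AU: S = 1366/7.30² = 25.6 W m⁻².
From T_eq⁴ = S(1−A)/(4σ): 1−A = 4σT_eq⁴/S.
1−A = 4 × 5.67×10⁻⁸ × (78.1)⁴ / 25.6 = 0.329.

A ≈ 0.67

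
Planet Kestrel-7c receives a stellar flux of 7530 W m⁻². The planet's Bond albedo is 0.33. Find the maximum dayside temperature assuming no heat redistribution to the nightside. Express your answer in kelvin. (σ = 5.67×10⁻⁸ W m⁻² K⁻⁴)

With no redistribution each surface element balances locally: S(1−A) = σT⁴.
T = [7530 × 0.67 / 5.67×10⁻⁸]^(1/4) = (8.90×10¹⁰)^(1/4) = 546 K.

T_ss ≈ 546 K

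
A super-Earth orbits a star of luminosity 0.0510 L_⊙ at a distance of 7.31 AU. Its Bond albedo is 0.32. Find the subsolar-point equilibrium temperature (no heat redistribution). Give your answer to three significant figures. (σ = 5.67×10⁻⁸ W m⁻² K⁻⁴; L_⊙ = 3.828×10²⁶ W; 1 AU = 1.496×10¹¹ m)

T_ss ≈ 62.8 K

d = 7.31 AU = 1.09×10¹² m.
L = 0.0510 × 3.828×10²⁶ = 1.95×10²⁵ W.
Flux: S = L/(4πd²) = 1.95×10²⁵/(4π×(1.09×10¹²)²) = 1.30 W m⁻².
At the subsolar point the surface absorbs S(1−A) and emits σT⁴ per unit area — no factor of 4, since only the local patch is in balance.
T = [1.30 × 0.68 / 5.67×10⁻⁸]^(1/4) = (1.56×10⁷)^(1/4) = 62.8 K.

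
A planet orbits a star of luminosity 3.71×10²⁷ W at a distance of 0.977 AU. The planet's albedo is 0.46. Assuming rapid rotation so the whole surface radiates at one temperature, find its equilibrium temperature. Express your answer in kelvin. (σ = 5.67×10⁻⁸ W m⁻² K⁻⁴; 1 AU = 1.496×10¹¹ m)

d = 0.977 AU = 1.46×10¹¹ m.
Flux: S = L/(4πd²) = 3.71×10²⁷/(4π×(1.46×10¹¹)²) = 1.38×10⁴ W m⁻².
Energy balance: absorbed = emitted ⇒ πR²·S(1−A) = 4πR²·σT_eq⁴, so T_eq⁴ = S(1−A)/(4σ).
T_eq = [1.38×10⁴ × 0.54 / (4 × 5.67×10⁻⁸)]^(1/4) = (3.29×10¹⁰)^(1/4) = 426 K.

T_eq ≈ 426 K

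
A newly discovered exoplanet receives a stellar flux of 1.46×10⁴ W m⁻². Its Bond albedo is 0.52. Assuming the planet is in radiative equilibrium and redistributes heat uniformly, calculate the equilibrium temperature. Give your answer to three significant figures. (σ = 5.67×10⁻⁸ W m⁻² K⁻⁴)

Energy balance: absorbed = emitted ⇒ πR²·S(1−A) = 4πR²·σT_eq⁴, so T_eq⁴ = S(1−A)/(4σ).
T_eq = [1.46×10⁴ × 0.48 / (4 × 5.67×10⁻⁸)]^(1/4) = (3.09×10¹⁰)^(1/4) = 419 K.

T_eq ≈ 419 K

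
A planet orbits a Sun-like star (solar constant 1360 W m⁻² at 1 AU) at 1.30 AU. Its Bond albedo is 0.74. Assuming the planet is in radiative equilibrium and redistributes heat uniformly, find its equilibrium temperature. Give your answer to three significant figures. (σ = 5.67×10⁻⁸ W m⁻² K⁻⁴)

Flux at 1.30 AU: S = 1360/1.30² = 805 W m⁻².
Energy balance: absorbed = emitted ⇒ πR²·S(1−A) = 4πR²·σT_eq⁴, so T_eq⁴ = S(1−A)/(4σ).
T_eq = [805 × 0.26 / (4 × 5.67×10⁻⁸)]^(1/4) = (9.23×10⁸)^(1/4) = 174 K.

T_eq ≈ 174 K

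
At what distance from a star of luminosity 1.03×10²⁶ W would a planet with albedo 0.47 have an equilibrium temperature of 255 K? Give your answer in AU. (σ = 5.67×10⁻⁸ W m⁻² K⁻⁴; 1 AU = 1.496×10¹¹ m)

From T_eq⁴ = L(1−A)/(16πσd²): d = √[L(1−A)/(16πσT_eq⁴)].
d = √[1.03×10²⁶ × 0.53 / (16π × 5.67×10⁻⁸ × (255)⁴)] = 6.73×10¹⁰ m = 0.450 AU.

d ≈ 0.450 AU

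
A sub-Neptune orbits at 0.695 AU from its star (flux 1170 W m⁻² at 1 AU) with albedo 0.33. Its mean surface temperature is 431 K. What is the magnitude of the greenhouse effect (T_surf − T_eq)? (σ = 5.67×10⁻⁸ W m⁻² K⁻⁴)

S = 1170/0.695² = 2422 W m⁻².
T_eq = [S(1−A)/(4σ)]^(1/4) = [2422×0.67/(4×5.67×10⁻⁸)]^(1/4) = 290.8 K.
ΔT = T_surf − T_eq = 431 − 290.8.

ΔT ≈ 140.2 K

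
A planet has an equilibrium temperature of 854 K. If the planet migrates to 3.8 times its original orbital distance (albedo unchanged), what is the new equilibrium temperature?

T_eq ≈ 438 K

T_eq ∝ L^(1/4) · d^(−1/2).
T′ = 854 / 3.8^(1/2) = 438 K.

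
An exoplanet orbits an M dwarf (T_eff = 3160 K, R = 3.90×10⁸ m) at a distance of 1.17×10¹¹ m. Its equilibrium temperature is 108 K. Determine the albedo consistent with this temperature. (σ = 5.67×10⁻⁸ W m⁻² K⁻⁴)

L = 4πR_⋆²σT_⋆⁴ = 4π(3.90×10⁸)² × 5.67×10⁻⁸ × (3160)⁴ = 1.08×10²⁵ W.
S = L/(4πd²) = 62.8 W m⁻².
From T_eq⁴ = S(1−A)/(4σ): 1−A = 4σT_eq⁴/S.
1−A = 4 × 5.67×10⁻⁸ × (108)⁴ / 62.8 = 0.491.

A ≈ 0.51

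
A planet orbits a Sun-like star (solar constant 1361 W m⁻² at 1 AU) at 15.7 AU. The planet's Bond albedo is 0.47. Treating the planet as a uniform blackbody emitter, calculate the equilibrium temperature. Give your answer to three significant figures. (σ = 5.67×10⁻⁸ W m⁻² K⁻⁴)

T_eq ≈ 59.9 K

Flux at 15.7 AU: S = 1361/15.7² = 5.52 W m⁻².
Energy balance: absorbed = emitted ⇒ πR²·S(1−A) = 4πR²·σT_eq⁴, so T_eq⁴ = S(1−A)/(4σ).
T_eq = [5.52 × 0.53 / (4 × 5.67×10⁻⁸)]^(1/4) = (1.29×10⁷)^(1/4) = 59.9 K.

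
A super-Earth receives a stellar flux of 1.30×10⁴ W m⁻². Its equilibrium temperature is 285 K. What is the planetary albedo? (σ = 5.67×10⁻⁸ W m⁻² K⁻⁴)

From T_eq⁴ = S(1−A)/(4σ): 1−A = 4σT_eq⁴/S.
1−A = 4 × 5.67×10⁻⁸ × (285)⁴ / 1.30×10⁴ = 0.115.

A ≈ 0.88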